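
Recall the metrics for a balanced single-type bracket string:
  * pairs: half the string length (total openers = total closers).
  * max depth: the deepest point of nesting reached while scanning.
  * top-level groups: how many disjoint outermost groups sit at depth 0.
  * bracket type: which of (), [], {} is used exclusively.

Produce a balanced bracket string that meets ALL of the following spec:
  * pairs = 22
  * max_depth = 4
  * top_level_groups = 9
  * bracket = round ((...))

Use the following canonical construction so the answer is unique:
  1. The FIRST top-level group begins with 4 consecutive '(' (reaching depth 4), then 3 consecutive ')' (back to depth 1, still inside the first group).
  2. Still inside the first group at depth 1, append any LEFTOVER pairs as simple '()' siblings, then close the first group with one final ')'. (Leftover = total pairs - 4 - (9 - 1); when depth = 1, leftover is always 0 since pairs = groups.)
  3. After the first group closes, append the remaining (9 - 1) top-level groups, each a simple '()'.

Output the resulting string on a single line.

Spec: pairs=22 depth=4 groups=9
Leftover pairs = 22 - 4 - (9-1) = 10
First group: deep chain of depth 4 + 10 sibling pairs
Remaining 8 groups: simple '()' each

Answer: (((()))()()()()()()()()()())()()()()()()()()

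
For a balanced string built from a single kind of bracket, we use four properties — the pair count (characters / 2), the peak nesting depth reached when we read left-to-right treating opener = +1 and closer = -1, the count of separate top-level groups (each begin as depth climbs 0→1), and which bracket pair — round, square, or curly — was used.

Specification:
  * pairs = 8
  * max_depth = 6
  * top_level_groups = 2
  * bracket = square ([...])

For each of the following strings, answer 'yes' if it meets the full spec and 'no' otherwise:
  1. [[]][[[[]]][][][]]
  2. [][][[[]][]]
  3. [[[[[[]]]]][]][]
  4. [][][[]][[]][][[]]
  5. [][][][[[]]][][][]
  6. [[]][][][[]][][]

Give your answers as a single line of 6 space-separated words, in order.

Answer: no no yes no no no

Derivation:
String 1 '[[]][[[[]]][][][]]': depth seq [1 2 1 0 1 2 3 4 3 2 1 2 1 2 1 2 1 0]
  -> pairs=9 depth=4 groups=2 -> no
String 2 '[][][[[]][]]': depth seq [1 0 1 0 1 2 3 2 1 2 1 0]
  -> pairs=6 depth=3 groups=3 -> no
String 3 '[[[[[[]]]]][]][]': depth seq [1 2 3 4 5 6 5 4 3 2 1 2 1 0 1 0]
  -> pairs=8 depth=6 groups=2 -> yes
String 4 '[][][[]][[]][][[]]': depth seq [1 0 1 0 1 2 1 0 1 2 1 0 1 0 1 2 1 0]
  -> pairs=9 depth=2 groups=6 -> no
String 5 '[][][][[[]]][][][]': depth seq [1 0 1 0 1 0 1 2 3 2 1 0 1 0 1 0 1 0]
  -> pairs=9 depth=3 groups=7 -> no
String 6 '[[]][][][[]][][]': depth seq [1 2 1 0 1 0 1 0 1 2 1 0 1 0 1 0]
  -> pairs=8 depth=2 groups=6 -> no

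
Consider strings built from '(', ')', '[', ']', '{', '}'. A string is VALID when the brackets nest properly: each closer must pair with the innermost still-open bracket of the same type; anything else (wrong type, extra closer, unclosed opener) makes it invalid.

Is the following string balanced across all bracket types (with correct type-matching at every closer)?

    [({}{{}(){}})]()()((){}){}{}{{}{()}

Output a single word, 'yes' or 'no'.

pos 0: push '['; stack = [
pos 1: push '('; stack = [(
pos 2: push '{'; stack = [({
pos 3: '}' matches '{'; pop; stack = [(
pos 4: push '{'; stack = [({
pos 5: push '{'; stack = [({{
pos 6: '}' matches '{'; pop; stack = [({
pos 7: push '('; stack = [({(
pos 8: ')' matches '('; pop; stack = [({
pos 9: push '{'; stack = [({{
pos 10: '}' matches '{'; pop; stack = [({
pos 11: '}' matches '{'; pop; stack = [(
pos 12: ')' matches '('; pop; stack = [
pos 13: ']' matches '['; pop; stack = (empty)
pos 14: push '('; stack = (
pos 15: ')' matches '('; pop; stack = (empty)
pos 16: push '('; stack = (
pos 17: ')' matches '('; pop; stack = (empty)
pos 18: push '('; stack = (
pos 19: push '('; stack = ((
pos 20: ')' matches '('; pop; stack = (
pos 21: push '{'; stack = ({
pos 22: '}' matches '{'; pop; stack = (
pos 23: ')' matches '('; pop; stack = (empty)
pos 24: push '{'; stack = {
pos 25: '}' matches '{'; pop; stack = (empty)
pos 26: push '{'; stack = {
pos 27: '}' matches '{'; pop; stack = (empty)
pos 28: push '{'; stack = {
pos 29: push '{'; stack = {{
pos 30: '}' matches '{'; pop; stack = {
pos 31: push '{'; stack = {{
pos 32: push '('; stack = {{(
pos 33: ')' matches '('; pop; stack = {{
pos 34: '}' matches '{'; pop; stack = {
end: stack still non-empty ({) → INVALID
Verdict: unclosed openers at end: { → no

Answer: no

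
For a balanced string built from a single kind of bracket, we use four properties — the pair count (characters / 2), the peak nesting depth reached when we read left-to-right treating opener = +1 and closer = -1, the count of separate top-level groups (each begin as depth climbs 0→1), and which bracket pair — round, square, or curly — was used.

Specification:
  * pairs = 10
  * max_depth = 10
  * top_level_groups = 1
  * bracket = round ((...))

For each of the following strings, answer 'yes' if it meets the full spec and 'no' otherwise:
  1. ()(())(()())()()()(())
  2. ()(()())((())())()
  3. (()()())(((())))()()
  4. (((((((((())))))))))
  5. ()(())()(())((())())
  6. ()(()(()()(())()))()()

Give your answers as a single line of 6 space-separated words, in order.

String 1 '()(())(()())()()()(())': depth seq [1 0 1 2 1 0 1 2 1 2 1 0 1 0 1 0 1 0 1 2 1 0]
  -> pairs=11 depth=2 groups=7 -> no
String 2 '()(()())((())())()': depth seq [1 0 1 2 1 2 1 0 1 2 3 2 1 2 1 0 1 0]
  -> pairs=9 depth=3 groups=4 -> no
String 3 '(()()())(((())))()()': depth seq [1 2 1 2 1 2 1 0 1 2 3 4 3 2 1 0 1 0 1 0]
  -> pairs=10 depth=4 groups=4 -> no
String 4 '(((((((((())))))))))': depth seq [1 2 3 4 5 6 7 8 9 10 9 8 7 6 5 4 3 2 1 0]
  -> pairs=10 depth=10 groups=1 -> yes
String 5 '()(())()(())((())())': depth seq [1 0 1 2 1 0 1 0 1 2 1 0 1 2 3 2 1 2 1 0]
  -> pairs=10 depth=3 groups=5 -> no
String 6 '()(()(()()(())()))()()': depth seq [1 0 1 2 1 2 3 2 3 2 3 4 3 2 3 2 1 0 1 0 1 0]
  -> pairs=11 depth=4 groups=4 -> no

Answer: no no no yes no no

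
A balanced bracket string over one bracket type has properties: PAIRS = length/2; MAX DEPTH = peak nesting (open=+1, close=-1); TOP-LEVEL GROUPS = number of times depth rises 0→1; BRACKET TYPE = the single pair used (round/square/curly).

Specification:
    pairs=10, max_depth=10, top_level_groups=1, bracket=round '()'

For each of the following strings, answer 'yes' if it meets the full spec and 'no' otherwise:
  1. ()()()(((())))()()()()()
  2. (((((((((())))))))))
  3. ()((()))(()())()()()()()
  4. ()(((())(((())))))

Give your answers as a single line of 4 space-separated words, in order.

String 1 '()()()(((())))()()()()()': depth seq [1 0 1 0 1 0 1 2 3 4 3 2 1 0 1 0 1 0 1 0 1 0 1 0]
  -> pairs=12 depth=4 groups=9 -> no
String 2 '(((((((((())))))))))': depth seq [1 2 3 4 5 6 7 8 9 10 9 8 7 6 5 4 3 2 1 0]
  -> pairs=10 depth=10 groups=1 -> yes
String 3 '()((()))(()())()()()()()': depth seq [1 0 1 2 3 2 1 0 1 2 1 2 1 0 1 0 1 0 1 0 1 0 1 0]
  -> pairs=12 depth=3 groups=8 -> no
String 4 '()(((())(((())))))': depth seq [1 0 1 2 3 4 3 2 3 4 5 6 5 4 3 2 1 0]
  -> pairs=9 depth=6 groups=2 -> no

Answer: no yes no no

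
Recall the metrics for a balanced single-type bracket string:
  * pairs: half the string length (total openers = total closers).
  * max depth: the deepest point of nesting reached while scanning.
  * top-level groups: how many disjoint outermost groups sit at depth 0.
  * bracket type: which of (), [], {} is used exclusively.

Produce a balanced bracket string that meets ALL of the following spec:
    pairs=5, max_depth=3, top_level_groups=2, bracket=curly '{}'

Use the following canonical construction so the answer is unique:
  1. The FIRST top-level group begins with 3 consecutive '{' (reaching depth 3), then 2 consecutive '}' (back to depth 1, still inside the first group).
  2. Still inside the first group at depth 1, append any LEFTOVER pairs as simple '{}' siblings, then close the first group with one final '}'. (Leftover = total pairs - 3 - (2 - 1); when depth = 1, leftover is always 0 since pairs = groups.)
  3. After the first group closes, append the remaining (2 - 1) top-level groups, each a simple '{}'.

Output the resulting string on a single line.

Spec: pairs=5 depth=3 groups=2
Leftover pairs = 5 - 3 - (2-1) = 1
First group: deep chain of depth 3 + 1 sibling pairs
Remaining 1 groups: simple '{}' each

Answer: {{{}}{}}{}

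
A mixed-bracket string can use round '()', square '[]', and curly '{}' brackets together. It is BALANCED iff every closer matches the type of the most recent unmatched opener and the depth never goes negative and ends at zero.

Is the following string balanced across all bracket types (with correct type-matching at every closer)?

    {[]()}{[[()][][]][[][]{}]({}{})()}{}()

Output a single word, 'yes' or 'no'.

pos 0: push '{'; stack = {
pos 1: push '['; stack = {[
pos 2: ']' matches '['; pop; stack = {
pos 3: push '('; stack = {(
pos 4: ')' matches '('; pop; stack = {
pos 5: '}' matches '{'; pop; stack = (empty)
pos 6: push '{'; stack = {
pos 7: push '['; stack = {[
pos 8: push '['; stack = {[[
pos 9: push '('; stack = {[[(
pos 10: ')' matches '('; pop; stack = {[[
pos 11: ']' matches '['; pop; stack = {[
pos 12: push '['; stack = {[[
pos 13: ']' matches '['; pop; stack = {[
pos 14: push '['; stack = {[[
pos 15: ']' matches '['; pop; stack = {[
pos 16: ']' matches '['; pop; stack = {
pos 17: push '['; stack = {[
pos 18: push '['; stack = {[[
pos 19: ']' matches '['; pop; stack = {[
pos 20: push '['; stack = {[[
pos 21: ']' matches '['; pop; stack = {[
pos 22: push '{'; stack = {[{
pos 23: '}' matches '{'; pop; stack = {[
pos 24: ']' matches '['; pop; stack = {
pos 25: push '('; stack = {(
pos 26: push '{'; stack = {({
pos 27: '}' matches '{'; pop; stack = {(
pos 28: push '{'; stack = {({
pos 29: '}' matches '{'; pop; stack = {(
pos 30: ')' matches '('; pop; stack = {
pos 31: push '('; stack = {(
pos 32: ')' matches '('; pop; stack = {
pos 33: '}' matches '{'; pop; stack = (empty)
pos 34: push '{'; stack = {
pos 35: '}' matches '{'; pop; stack = (empty)
pos 36: push '('; stack = (
pos 37: ')' matches '('; pop; stack = (empty)
end: stack empty → VALID
Verdict: properly nested → yes

Answer: yes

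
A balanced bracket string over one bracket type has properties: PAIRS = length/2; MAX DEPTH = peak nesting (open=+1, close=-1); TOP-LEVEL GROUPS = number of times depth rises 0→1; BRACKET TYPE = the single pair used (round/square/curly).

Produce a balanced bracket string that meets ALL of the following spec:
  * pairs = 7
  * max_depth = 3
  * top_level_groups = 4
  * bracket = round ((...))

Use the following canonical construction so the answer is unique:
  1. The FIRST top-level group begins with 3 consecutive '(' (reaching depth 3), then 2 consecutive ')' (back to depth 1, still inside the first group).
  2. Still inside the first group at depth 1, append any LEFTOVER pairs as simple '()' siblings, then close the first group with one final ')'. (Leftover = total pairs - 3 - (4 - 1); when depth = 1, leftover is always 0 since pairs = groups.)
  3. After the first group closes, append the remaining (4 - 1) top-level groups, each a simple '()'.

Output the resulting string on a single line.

Spec: pairs=7 depth=3 groups=4
Leftover pairs = 7 - 3 - (4-1) = 1
First group: deep chain of depth 3 + 1 sibling pairs
Remaining 3 groups: simple '()' each

Answer: ((())())()()()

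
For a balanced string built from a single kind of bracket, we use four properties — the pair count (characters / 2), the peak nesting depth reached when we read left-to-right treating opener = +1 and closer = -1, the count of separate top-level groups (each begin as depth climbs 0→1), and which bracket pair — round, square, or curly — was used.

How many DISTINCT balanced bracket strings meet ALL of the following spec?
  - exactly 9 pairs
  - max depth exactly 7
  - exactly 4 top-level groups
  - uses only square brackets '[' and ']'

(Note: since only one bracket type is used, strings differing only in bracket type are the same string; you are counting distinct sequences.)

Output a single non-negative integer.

Spec: pairs=9 depth=7 groups=4
Count(depth <= 7) = 572
Count(depth <= 6) = 572
Count(depth == 7) = 572 - 572 = 0

Answer: 0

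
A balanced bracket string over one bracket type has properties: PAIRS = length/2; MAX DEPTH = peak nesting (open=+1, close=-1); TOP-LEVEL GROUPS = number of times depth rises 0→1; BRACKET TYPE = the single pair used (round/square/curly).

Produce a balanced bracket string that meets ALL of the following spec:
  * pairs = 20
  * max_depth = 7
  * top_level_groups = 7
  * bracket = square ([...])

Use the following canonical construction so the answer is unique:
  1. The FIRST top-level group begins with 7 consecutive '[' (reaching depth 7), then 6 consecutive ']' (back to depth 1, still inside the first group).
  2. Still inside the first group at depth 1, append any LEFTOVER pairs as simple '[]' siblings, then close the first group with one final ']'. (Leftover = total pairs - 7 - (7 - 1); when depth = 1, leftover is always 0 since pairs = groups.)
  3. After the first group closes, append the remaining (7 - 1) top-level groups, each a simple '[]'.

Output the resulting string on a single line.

Spec: pairs=20 depth=7 groups=7
Leftover pairs = 20 - 7 - (7-1) = 7
First group: deep chain of depth 7 + 7 sibling pairs
Remaining 6 groups: simple '[]' each

Answer: [[[[[[[]]]]]][][][][][][][]][][][][][][]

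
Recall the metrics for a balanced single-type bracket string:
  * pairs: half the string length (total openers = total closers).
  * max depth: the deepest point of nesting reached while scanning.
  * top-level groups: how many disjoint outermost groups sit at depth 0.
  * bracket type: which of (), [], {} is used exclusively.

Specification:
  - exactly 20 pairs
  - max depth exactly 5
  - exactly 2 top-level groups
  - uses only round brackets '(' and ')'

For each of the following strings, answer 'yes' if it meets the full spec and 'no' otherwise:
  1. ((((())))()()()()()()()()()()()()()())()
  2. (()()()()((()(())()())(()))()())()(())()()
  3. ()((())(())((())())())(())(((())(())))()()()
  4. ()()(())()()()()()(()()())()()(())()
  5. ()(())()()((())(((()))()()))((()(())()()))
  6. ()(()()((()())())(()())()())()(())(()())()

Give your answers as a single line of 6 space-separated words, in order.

Answer: yes no no no no no

Derivation:
String 1 '((((())))()()()()()()()()()()()()()())()': depth seq [1 2 3 4 5 4 3 2 1 2 1 2 1 2 1 2 1 2 1 2 1 2 1 2 1 2 1 2 1 2 1 2 1 2 1 2 1 0 1 0]
  -> pairs=20 depth=5 groups=2 -> yes
String 2 '(()()()()((()(())()())(()))()())()(())()()': depth seq [1 2 1 2 1 2 1 2 1 2 3 4 3 4 5 4 3 4 3 4 3 2 3 4 3 2 1 2 1 2 1 0 1 0 1 2 1 0 1 0 1 0]
  -> pairs=21 depth=5 groups=5 -> no
String 3 '()((())(())((())())())(())(((())(())))()()()': depth seq [1 0 1 2 3 2 1 2 3 2 1 2 3 4 3 2 3 2 1 2 1 0 1 2 1 0 1 2 3 4 3 2 3 4 3 2 1 0 1 0 1 0 1 0]
  -> pairs=22 depth=4 groups=7 -> no
String 4 '()()(())()()()()()(()()())()()(())()': depth seq [1 0 1 0 1 2 1 0 1 0 1 0 1 0 1 0 1 0 1 2 1 2 1 2 1 0 1 0 1 0 1 2 1 0 1 0]
  -> pairs=18 depth=2 groups=13 -> no
String 5 '()(())()()((())(((()))()()))((()(())()()))': depth seq [1 0 1 2 1 0 1 0 1 0 1 2 3 2 1 2 3 4 5 4 3 2 3 2 3 2 1 0 1 2 3 2 3 4 3 2 3 2 3 2 1 0]
  -> pairs=21 depth=5 groups=6 -> no
String 6 '()(()()((()())())(()())()())()(())(()())()': depth seq [1 0 1 2 1 2 1 2 3 4 3 4 3 2 3 2 1 2 3 2 3 2 1 2 1 2 1 0 1 0 1 2 1 0 1 2 1 2 1 0 1 0]
  -> pairs=21 depth=4 groups=6 -> no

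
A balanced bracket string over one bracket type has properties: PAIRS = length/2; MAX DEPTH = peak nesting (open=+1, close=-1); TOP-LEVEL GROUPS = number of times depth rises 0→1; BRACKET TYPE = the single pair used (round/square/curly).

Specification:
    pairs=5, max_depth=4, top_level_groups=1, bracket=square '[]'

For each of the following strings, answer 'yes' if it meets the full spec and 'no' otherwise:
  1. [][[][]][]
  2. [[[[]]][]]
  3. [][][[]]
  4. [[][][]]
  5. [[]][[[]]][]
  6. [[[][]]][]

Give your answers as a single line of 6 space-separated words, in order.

String 1 '[][[][]][]': depth seq [1 0 1 2 1 2 1 0 1 0]
  -> pairs=5 depth=2 groups=3 -> no
String 2 '[[[[]]][]]': depth seq [1 2 3 4 3 2 1 2 1 0]
  -> pairs=5 depth=4 groups=1 -> yes
String 3 '[][][[]]': depth seq [1 0 1 0 1 2 1 0]
  -> pairs=4 depth=2 groups=3 -> no
String 4 '[[][][]]': depth seq [1 2 1 2 1 2 1 0]
  -> pairs=4 depth=2 groups=1 -> no
String 5 '[[]][[[]]][]': depth seq [1 2 1 0 1 2 3 2 1 0 1 0]
  -> pairs=6 depth=3 groups=3 -> no
String 6 '[[[][]]][]': depth seq [1 2 3 2 3 2 1 0 1 0]
  -> pairs=5 depth=3 groups=2 -> no

Answer: no yes no no no no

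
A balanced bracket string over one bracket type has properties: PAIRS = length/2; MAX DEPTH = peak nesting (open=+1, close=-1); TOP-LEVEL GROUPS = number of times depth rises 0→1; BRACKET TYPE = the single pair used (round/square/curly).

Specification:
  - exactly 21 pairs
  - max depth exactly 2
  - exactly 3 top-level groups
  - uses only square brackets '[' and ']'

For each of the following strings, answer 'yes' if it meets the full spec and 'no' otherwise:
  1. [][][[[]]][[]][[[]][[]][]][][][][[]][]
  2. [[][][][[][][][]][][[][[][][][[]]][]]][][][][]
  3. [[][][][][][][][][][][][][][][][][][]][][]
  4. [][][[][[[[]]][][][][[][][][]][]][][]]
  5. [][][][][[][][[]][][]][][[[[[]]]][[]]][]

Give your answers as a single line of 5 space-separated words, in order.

String 1 '[][][[[]]][[]][[[]][[]][]][][][][[]][]': depth seq [1 0 1 0 1 2 3 2 1 0 1 2 1 0 1 2 3 2 1 2 3 2 1 2 1 0 1 0 1 0 1 0 1 2 1 0 1 0]
  -> pairs=19 depth=3 groups=10 -> no
String 2 '[[][][][[][][][]][][[][[][][][[]]][]]][][][][]': depth seq [1 2 1 2 1 2 1 2 3 2 3 2 3 2 3 2 1 2 1 2 3 2 3 4 3 4 3 4 3 4 5 4 3 2 3 2 1 0 1 0 1 0 1 0 1 0]
  -> pairs=23 depth=5 groups=5 -> no
String 3 '[[][][][][][][][][][][][][][][][][][]][][]': depth seq [1 2 1 2 1 2 1 2 1 2 1 2 1 2 1 2 1 2 1 2 1 2 1 2 1 2 1 2 1 2 1 2 1 2 1 2 1 0 1 0 1 0]
  -> pairs=21 depth=2 groups=3 -> yes
String 4 '[][][[][[[[]]][][][][[][][][]][]][][]]': depth seq [1 0 1 0 1 2 1 2 3 4 5 4 3 2 3 2 3 2 3 2 3 4 3 4 3 4 3 4 3 2 3 2 1 2 1 2 1 0]
  -> pairs=19 depth=5 groups=3 -> no
String 5 '[][][][][[][][[]][][]][][[[[[]]]][[]]][]': depth seq [1 0 1 0 1 0 1 0 1 2 1 2 1 2 3 2 1 2 1 2 1 0 1 0 1 2 3 4 5 4 3 2 1 2 3 2 1 0 1 0]
  -> pairs=20 depth=5 groups=8 -> no

Answer: no no yes no no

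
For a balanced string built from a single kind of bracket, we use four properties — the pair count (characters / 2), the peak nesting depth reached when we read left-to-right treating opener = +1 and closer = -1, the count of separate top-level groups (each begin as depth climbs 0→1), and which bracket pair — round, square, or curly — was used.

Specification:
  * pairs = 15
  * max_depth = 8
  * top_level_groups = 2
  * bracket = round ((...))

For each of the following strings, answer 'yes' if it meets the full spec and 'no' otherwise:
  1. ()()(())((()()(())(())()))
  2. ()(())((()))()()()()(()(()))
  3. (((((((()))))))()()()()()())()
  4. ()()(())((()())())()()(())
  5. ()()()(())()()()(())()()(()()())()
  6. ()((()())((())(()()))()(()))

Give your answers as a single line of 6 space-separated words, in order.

String 1 '()()(())((()()(())(())()))': depth seq [1 0 1 0 1 2 1 0 1 2 3 2 3 2 3 4 3 2 3 4 3 2 3 2 1 0]
  -> pairs=13 depth=4 groups=4 -> no
String 2 '()(())((()))()()()()(()(()))': depth seq [1 0 1 2 1 0 1 2 3 2 1 0 1 0 1 0 1 0 1 0 1 2 1 2 3 2 1 0]
  -> pairs=14 depth=3 groups=8 -> no
String 3 '(((((((()))))))()()()()()())()': depth seq [1 2 3 4 5 6 7 8 7 6 5 4 3 2 1 2 1 2 1 2 1 2 1 2 1 2 1 0 1 0]
  -> pairs=15 depth=8 groups=2 -> yes
String 4 '()()(())((()())())()()(())': depth seq [1 0 1 0 1 2 1 0 1 2 3 2 3 2 1 2 1 0 1 0 1 0 1 2 1 0]
  -> pairs=13 depth=3 groups=7 -> no
String 5 '()()()(())()()()(())()()(()()())()': depth seq [1 0 1 0 1 0 1 2 1 0 1 0 1 0 1 0 1 2 1 0 1 0 1 0 1 2 1 2 1 2 1 0 1 0]
  -> pairs=17 depth=2 groups=12 -> no
String 6 '()((()())((())(()()))()(()))': depth seq [1 0 1 2 3 2 3 2 1 2 3 4 3 2 3 4 3 4 3 2 1 2 1 2 3 2 1 0]
  -> pairs=14 depth=4 groups=2 -> no

Answer: no no yes no no no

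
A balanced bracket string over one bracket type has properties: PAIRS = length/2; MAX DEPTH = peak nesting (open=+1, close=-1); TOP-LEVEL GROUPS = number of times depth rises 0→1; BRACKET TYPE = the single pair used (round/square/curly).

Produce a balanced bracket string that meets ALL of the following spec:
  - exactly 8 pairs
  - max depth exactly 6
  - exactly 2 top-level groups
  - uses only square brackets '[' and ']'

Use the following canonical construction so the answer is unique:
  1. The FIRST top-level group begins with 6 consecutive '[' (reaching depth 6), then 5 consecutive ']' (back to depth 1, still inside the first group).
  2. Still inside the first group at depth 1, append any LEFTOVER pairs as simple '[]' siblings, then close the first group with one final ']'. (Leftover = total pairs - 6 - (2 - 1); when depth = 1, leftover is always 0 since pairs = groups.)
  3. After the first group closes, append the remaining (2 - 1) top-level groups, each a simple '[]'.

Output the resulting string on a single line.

Spec: pairs=8 depth=6 groups=2
Leftover pairs = 8 - 6 - (2-1) = 1
First group: deep chain of depth 6 + 1 sibling pairs
Remaining 1 groups: simple '[]' each

Answer: [[[[[[]]]]][]][]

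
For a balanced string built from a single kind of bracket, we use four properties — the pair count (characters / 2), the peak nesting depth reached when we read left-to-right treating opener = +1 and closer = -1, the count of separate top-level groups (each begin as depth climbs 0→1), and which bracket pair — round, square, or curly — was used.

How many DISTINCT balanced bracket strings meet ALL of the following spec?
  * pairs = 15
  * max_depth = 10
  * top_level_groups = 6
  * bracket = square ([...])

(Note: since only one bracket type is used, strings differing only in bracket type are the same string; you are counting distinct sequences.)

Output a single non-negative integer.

Answer: 6

Derivation:
Spec: pairs=15 depth=10 groups=6
Count(depth <= 10) = 326876
Count(depth <= 9) = 326870
Count(depth == 10) = 326876 - 326870 = 6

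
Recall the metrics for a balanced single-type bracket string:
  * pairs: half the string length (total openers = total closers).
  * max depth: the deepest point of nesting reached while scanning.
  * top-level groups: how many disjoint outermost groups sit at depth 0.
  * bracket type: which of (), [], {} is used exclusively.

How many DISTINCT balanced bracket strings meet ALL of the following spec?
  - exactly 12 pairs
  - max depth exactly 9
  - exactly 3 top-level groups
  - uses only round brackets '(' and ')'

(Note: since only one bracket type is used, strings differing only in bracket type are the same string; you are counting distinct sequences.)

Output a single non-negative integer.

Spec: pairs=12 depth=9 groups=3
Count(depth <= 9) = 41987
Count(depth <= 8) = 41936
Count(depth == 9) = 41987 - 41936 = 51

Answer: 51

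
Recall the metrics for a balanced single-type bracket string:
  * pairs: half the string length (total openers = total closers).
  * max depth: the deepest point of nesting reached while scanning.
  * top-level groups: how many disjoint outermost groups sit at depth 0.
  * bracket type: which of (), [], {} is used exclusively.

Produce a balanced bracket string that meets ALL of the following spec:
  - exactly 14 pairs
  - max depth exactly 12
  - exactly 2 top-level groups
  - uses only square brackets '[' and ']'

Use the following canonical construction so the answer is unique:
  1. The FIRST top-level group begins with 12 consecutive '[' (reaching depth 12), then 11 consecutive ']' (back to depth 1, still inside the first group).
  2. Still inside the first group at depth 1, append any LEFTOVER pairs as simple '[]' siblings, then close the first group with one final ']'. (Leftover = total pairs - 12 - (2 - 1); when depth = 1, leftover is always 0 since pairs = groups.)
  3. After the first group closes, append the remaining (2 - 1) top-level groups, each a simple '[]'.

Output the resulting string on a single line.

Spec: pairs=14 depth=12 groups=2
Leftover pairs = 14 - 12 - (2-1) = 1
First group: deep chain of depth 12 + 1 sibling pairs
Remaining 1 groups: simple '[]' each

Answer: [[[[[[[[[[[[]]]]]]]]]]][]][]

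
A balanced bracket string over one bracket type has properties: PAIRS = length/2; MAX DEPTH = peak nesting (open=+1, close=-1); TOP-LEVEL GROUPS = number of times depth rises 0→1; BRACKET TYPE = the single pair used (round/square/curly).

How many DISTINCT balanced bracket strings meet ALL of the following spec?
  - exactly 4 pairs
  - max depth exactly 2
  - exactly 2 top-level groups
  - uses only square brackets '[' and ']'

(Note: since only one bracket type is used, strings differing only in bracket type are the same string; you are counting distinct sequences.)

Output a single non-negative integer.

Answer: 3

Derivation:
Spec: pairs=4 depth=2 groups=2
Count(depth <= 2) = 3
Count(depth <= 1) = 0
Count(depth == 2) = 3 - 0 = 3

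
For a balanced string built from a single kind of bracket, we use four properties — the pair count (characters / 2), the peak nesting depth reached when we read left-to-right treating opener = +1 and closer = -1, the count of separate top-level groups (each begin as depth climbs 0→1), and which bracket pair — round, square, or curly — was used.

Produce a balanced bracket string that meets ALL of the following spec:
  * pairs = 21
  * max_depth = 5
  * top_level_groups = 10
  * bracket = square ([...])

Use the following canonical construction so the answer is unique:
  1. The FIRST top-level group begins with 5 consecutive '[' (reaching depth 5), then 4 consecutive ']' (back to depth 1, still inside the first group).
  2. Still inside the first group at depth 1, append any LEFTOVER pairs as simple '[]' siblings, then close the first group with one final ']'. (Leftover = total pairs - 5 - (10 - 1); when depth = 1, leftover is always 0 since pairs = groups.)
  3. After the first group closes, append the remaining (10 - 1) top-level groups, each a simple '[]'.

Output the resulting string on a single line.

Spec: pairs=21 depth=5 groups=10
Leftover pairs = 21 - 5 - (10-1) = 7
First group: deep chain of depth 5 + 7 sibling pairs
Remaining 9 groups: simple '[]' each

Answer: [[[[[]]]][][][][][][][]][][][][][][][][][]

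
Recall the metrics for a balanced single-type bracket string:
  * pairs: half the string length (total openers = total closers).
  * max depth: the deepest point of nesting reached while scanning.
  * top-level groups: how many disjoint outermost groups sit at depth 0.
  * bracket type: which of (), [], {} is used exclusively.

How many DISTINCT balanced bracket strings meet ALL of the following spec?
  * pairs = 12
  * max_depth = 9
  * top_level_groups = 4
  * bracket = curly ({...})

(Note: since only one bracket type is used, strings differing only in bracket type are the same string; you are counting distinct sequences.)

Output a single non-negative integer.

Spec: pairs=12 depth=9 groups=4
Count(depth <= 9) = 25194
Count(depth <= 8) = 25190
Count(depth == 9) = 25194 - 25190 = 4

Answer: 4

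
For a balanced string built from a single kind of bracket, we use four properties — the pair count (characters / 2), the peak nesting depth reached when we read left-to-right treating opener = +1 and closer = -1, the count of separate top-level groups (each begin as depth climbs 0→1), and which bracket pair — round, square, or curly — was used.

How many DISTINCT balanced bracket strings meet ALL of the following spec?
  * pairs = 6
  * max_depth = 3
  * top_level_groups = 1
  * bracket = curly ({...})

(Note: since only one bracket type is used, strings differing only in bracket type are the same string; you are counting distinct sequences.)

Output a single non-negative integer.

Answer: 15

Derivation:
Spec: pairs=6 depth=3 groups=1
Count(depth <= 3) = 16
Count(depth <= 2) = 1
Count(depth == 3) = 16 - 1 = 15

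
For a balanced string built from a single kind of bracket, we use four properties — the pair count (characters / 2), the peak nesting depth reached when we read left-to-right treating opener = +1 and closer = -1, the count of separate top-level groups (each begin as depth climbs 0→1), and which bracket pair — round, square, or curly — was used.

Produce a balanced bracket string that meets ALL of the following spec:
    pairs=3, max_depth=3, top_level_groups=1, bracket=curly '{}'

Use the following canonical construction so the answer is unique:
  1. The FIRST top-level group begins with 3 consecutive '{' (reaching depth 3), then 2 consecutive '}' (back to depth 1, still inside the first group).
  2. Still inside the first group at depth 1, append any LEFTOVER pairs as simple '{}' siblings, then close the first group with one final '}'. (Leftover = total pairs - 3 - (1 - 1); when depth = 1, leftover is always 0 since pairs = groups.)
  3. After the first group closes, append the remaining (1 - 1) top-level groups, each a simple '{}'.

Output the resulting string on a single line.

Answer: {{{}}}

Derivation:
Spec: pairs=3 depth=3 groups=1
Leftover pairs = 3 - 3 - (1-1) = 0
First group: deep chain of depth 3 + 0 sibling pairs
Remaining 0 groups: simple '{}' each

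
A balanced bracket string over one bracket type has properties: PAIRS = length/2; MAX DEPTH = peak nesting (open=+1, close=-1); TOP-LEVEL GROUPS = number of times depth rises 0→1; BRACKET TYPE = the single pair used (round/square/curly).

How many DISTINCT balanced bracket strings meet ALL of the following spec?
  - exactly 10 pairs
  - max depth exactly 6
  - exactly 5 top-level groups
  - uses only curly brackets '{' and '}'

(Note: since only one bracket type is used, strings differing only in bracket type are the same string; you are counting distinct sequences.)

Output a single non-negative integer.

Spec: pairs=10 depth=6 groups=5
Count(depth <= 6) = 1001
Count(depth <= 5) = 996
Count(depth == 6) = 1001 - 996 = 5

Answer: 5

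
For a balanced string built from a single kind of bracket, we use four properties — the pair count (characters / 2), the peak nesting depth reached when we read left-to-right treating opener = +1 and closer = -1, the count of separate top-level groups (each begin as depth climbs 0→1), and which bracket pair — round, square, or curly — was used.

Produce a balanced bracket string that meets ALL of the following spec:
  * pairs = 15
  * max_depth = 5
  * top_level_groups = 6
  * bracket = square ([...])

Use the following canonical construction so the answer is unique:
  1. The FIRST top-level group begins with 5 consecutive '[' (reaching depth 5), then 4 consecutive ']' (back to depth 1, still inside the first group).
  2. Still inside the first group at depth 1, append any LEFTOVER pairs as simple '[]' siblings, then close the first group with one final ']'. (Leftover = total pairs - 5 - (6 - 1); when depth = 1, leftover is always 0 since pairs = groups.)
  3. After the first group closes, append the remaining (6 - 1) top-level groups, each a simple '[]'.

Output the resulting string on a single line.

Spec: pairs=15 depth=5 groups=6
Leftover pairs = 15 - 5 - (6-1) = 5
First group: deep chain of depth 5 + 5 sibling pairs
Remaining 5 groups: simple '[]' each

Answer: [[[[[]]]][][][][][]][][][][][]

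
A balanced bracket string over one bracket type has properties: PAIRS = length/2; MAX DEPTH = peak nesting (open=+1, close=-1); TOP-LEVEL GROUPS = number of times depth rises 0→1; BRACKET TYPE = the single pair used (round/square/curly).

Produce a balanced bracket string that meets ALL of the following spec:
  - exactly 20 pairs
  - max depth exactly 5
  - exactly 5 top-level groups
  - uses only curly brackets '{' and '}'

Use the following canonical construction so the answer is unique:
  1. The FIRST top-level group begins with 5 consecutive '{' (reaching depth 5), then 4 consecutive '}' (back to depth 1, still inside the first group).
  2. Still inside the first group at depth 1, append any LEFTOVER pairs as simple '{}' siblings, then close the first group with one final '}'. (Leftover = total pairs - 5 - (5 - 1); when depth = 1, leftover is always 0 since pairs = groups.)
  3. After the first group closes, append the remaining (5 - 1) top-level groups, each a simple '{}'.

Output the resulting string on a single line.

Answer: {{{{{}}}}{}{}{}{}{}{}{}{}{}{}{}}{}{}{}{}

Derivation:
Spec: pairs=20 depth=5 groups=5
Leftover pairs = 20 - 5 - (5-1) = 11
First group: deep chain of depth 5 + 11 sibling pairs
Remaining 4 groups: simple '{}' each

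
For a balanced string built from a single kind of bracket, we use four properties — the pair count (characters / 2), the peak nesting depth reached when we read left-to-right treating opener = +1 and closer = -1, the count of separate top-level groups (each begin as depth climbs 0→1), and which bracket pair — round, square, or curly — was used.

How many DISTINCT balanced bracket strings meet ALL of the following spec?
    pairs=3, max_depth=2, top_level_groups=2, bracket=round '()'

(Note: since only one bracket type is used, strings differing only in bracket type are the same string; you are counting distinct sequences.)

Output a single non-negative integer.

Spec: pairs=3 depth=2 groups=2
Count(depth <= 2) = 2
Count(depth <= 1) = 0
Count(depth == 2) = 2 - 0 = 2

Answer: 2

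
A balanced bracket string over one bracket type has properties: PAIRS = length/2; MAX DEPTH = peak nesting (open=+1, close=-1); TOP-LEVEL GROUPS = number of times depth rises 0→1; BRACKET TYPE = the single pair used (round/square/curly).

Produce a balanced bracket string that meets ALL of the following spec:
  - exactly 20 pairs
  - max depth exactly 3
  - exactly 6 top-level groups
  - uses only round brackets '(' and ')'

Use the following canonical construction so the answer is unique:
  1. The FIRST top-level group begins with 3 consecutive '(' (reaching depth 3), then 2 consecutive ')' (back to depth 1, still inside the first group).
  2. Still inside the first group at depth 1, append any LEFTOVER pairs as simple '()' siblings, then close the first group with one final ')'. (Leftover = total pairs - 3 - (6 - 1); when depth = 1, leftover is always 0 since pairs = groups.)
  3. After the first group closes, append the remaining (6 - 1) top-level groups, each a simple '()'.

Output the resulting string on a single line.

Spec: pairs=20 depth=3 groups=6
Leftover pairs = 20 - 3 - (6-1) = 12
First group: deep chain of depth 3 + 12 sibling pairs
Remaining 5 groups: simple '()' each

Answer: ((())()()()()()()()()()()()())()()()()()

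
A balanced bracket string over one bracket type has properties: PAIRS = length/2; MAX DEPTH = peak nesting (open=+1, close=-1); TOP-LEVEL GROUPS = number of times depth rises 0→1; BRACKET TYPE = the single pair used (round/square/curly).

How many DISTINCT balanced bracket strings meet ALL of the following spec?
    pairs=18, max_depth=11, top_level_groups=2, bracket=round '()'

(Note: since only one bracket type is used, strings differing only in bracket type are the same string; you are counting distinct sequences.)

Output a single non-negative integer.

Answer: 1025728

Derivation:
Spec: pairs=18 depth=11 groups=2
Count(depth <= 11) = 129322886
Count(depth <= 10) = 128297158
Count(depth == 11) = 129322886 - 128297158 = 1025728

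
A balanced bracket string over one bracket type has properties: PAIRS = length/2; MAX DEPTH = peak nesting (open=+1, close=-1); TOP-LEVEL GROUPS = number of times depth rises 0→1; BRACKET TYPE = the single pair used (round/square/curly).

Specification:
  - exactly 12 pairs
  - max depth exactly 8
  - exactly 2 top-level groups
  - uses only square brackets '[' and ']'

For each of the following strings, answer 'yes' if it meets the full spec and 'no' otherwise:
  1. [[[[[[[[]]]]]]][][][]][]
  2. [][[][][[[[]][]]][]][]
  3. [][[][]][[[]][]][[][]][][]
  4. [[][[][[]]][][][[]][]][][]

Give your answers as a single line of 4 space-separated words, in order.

String 1 '[[[[[[[[]]]]]]][][][]][]': depth seq [1 2 3 4 5 6 7 8 7 6 5 4 3 2 1 2 1 2 1 2 1 0 1 0]
  -> pairs=12 depth=8 groups=2 -> yes
String 2 '[][[][][[[[]][]]][]][]': depth seq [1 0 1 2 1 2 1 2 3 4 5 4 3 4 3 2 1 2 1 0 1 0]
  -> pairs=11 depth=5 groups=3 -> no
String 3 '[][[][]][[[]][]][[][]][][]': depth seq [1 0 1 2 1 2 1 0 1 2 3 2 1 2 1 0 1 2 1 2 1 0 1 0 1 0]
  -> pairs=13 depth=3 groups=6 -> no
String 4 '[[][[][[]]][][][[]][]][][]': depth seq [1 2 1 2 3 2 3 4 3 2 1 2 1 2 1 2 3 2 1 2 1 0 1 0 1 0]
  -> pairs=13 depth=4 groups=3 -> no

Answer: yes no no no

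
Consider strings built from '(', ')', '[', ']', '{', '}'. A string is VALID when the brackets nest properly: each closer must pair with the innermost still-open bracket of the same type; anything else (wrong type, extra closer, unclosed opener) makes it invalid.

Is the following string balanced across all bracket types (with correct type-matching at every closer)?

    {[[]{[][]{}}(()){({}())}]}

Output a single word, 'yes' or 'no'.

pos 0: push '{'; stack = {
pos 1: push '['; stack = {[
pos 2: push '['; stack = {[[
pos 3: ']' matches '['; pop; stack = {[
pos 4: push '{'; stack = {[{
pos 5: push '['; stack = {[{[
pos 6: ']' matches '['; pop; stack = {[{
pos 7: push '['; stack = {[{[
pos 8: ']' matches '['; pop; stack = {[{
pos 9: push '{'; stack = {[{{
pos 10: '}' matches '{'; pop; stack = {[{
pos 11: '}' matches '{'; pop; stack = {[
pos 12: push '('; stack = {[(
pos 13: push '('; stack = {[((
pos 14: ')' matches '('; pop; stack = {[(
pos 15: ')' matches '('; pop; stack = {[
pos 16: push '{'; stack = {[{
pos 17: push '('; stack = {[{(
pos 18: push '{'; stack = {[{({
pos 19: '}' matches '{'; pop; stack = {[{(
pos 20: push '('; stack = {[{((
pos 21: ')' matches '('; pop; stack = {[{(
pos 22: ')' matches '('; pop; stack = {[{
pos 23: '}' matches '{'; pop; stack = {[
pos 24: ']' matches '['; pop; stack = {
pos 25: '}' matches '{'; pop; stack = (empty)
end: stack empty → VALID
Verdict: properly nested → yes

Answer: yes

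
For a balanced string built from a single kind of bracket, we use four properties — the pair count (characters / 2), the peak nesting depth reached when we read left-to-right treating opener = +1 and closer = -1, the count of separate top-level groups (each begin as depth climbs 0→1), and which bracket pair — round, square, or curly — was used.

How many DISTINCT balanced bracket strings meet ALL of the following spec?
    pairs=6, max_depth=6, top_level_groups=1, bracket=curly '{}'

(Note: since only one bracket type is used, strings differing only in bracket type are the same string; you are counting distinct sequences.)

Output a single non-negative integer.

Spec: pairs=6 depth=6 groups=1
Count(depth <= 6) = 42
Count(depth <= 5) = 41
Count(depth == 6) = 42 - 41 = 1

Answer: 1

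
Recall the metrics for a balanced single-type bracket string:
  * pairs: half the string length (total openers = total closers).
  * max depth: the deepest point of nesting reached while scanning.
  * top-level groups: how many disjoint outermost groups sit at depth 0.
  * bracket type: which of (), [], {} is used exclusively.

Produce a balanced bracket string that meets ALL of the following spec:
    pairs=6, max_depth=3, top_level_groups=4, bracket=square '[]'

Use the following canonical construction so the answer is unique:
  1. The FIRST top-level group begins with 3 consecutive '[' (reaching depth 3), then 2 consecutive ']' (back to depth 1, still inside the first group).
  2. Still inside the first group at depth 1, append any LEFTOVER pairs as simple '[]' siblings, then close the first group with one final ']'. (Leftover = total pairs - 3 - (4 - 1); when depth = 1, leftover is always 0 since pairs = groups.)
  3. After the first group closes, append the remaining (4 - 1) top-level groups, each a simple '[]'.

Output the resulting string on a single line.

Spec: pairs=6 depth=3 groups=4
Leftover pairs = 6 - 3 - (4-1) = 0
First group: deep chain of depth 3 + 0 sibling pairs
Remaining 3 groups: simple '[]' each

Answer: [[[]]][][][]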